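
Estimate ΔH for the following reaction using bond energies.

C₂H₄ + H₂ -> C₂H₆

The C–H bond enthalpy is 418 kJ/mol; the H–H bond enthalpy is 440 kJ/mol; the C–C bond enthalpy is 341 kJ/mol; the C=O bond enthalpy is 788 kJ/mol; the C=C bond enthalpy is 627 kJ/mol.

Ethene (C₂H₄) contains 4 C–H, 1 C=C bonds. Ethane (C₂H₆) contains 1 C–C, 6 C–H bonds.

ΔH ≈ −110 kJ

Bonds broken (reactants):
  C–H: 4 × 418 = 1672
  C=C: 1 × 627 = 627
  H–H: 1 × 440 = 440
  Σ(broken) = 2739 kJ
Bonds formed (products):
  C–C: 1 × 341 = 341
  C–H: 6 × 418 = 2508
  Σ(formed) = 2849 kJ
ΔH = Σ(broken) − Σ(formed) = 2739 − 2849 = −110 kJ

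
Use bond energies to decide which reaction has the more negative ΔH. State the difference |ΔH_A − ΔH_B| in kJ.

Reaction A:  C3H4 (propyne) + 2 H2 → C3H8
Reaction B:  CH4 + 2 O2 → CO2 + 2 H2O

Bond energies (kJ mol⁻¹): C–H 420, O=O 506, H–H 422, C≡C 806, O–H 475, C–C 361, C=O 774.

Reaction A:
  Bonds broken (reactants):
    C≡C: 1 × 806 = 806
    C–C: 1 × 361 = 361
    C–H: 4 × 420 = 1680
    H–H: 2 × 422 = 844
    Σ(broken) = 3691 kJ
  Bonds formed (products):
    C–C: 2 × 361 = 722
    C–H: 8 × 420 = 3360
    Σ(formed) = 4082 kJ
  ΔH_A = 3691 − 4082 = −391 kJ
Reaction B:
  Bonds broken (reactants):
    C–H: 4 × 420 = 1680
    O=O: 2 × 506 = 1012
    Σ(broken) = 2692 kJ
  Bonds formed (products):
    C=O: 2 × 774 = 1548
    O–H: 4 × 475 = 1900
    Σ(formed) = 3448 kJ
  ΔH_B = 2692 − 3448 = −756 kJ
ΔH_A − ΔH_B = +365 kJ, so reaction B has the more negative ΔH; |ΔH_A − ΔH_B| = 365 kJ.

Reaction B, by 365 kJ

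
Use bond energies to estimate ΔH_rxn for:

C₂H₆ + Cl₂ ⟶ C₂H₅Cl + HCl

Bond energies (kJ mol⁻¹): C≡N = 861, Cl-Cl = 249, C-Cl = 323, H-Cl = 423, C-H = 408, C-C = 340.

Bonds broken (reactants):
  C-C: 1 × 340 = 340
  C-H: 6 × 408 = 2448
  Cl-Cl: 1 × 249 = 249
  Σ(broken) = 3037 kJ
Bonds formed (products):
  C-C: 1 × 340 = 340
  C-Cl: 1 × 323 = 323
  C-H: 5 × 408 = 2040
  H-Cl: 1 × 423 = 423
  Σ(formed) = 3126 kJ
ΔH = Σ(broken) − Σ(formed) = 3037 − 3126 = −89 kJ

ΔH ≈ −89 kJ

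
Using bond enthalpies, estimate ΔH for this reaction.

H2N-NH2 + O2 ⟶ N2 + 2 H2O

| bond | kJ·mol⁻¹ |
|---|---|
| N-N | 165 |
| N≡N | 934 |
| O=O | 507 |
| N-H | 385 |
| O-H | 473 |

ΔH ≈ −614 kJ

Bonds broken (reactants):
  N-H: 4 × 385 = 1540
  N-N: 1 × 165 = 165
  O=O: 1 × 507 = 507
  Σ(broken) = 2212 kJ
Bonds formed (products):
  N≡N: 1 × 934 = 934
  O-H: 4 × 473 = 1892
  Σ(formed) = 2826 kJ
ΔH = Σ(broken) − Σ(formed) = 2212 − 2826 = −614 kJ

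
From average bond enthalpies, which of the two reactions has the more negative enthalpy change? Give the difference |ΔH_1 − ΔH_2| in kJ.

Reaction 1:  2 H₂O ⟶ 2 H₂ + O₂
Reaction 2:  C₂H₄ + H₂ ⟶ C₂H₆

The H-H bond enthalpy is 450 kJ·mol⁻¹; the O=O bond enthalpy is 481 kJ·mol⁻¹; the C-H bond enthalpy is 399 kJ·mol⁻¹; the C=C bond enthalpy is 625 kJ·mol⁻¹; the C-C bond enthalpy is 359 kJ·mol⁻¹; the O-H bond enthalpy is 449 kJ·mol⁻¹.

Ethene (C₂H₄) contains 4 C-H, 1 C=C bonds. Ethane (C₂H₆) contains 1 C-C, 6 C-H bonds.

Reaction 1:
  Bonds broken (reactants):
    O-H: 4 × 449 = 1796
    Σ(broken) = 1796 kJ
  Bonds formed (products):
    H-H: 2 × 450 = 900
    O=O: 1 × 481 = 481
    Σ(formed) = 1381 kJ
  ΔH_1 = 1796 − 1381 = +415 kJ
Reaction 2:
  Bonds broken (reactants):
    C-H: 4 × 399 = 1596
    C=C: 1 × 625 = 625
    H-H: 1 × 450 = 450
    Σ(broken) = 2671 kJ
  Bonds formed (products):
    C-C: 1 × 359 = 359
    C-H: 6 × 399 = 2394
    Σ(formed) = 2753 kJ
  ΔH_2 = 2671 − 2753 = −82 kJ
ΔH_1 − ΔH_2 = +497 kJ, so reaction 2 has the more negative ΔH; |ΔH_1 − ΔH_2| = 497 kJ.

Reaction 2, by 497 kJ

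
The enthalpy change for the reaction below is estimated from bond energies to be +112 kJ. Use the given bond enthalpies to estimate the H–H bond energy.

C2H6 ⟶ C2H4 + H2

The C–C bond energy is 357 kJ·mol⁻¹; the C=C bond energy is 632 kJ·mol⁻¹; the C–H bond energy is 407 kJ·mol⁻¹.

D(H–H) ≈ 427 kJ/mol

Let D be the H–H bond energy.
Σ(broken) = 1×357 + 6×407 = 2799
Σ(formed) = 4×407 + 1×632 + 1×D = 2260 + D
ΔH = Σ(broken) − Σ(formed) = (2799) − (2260 + D) = +539 − D
Setting this equal to +112 kJ gives D = 427 kJ/mol.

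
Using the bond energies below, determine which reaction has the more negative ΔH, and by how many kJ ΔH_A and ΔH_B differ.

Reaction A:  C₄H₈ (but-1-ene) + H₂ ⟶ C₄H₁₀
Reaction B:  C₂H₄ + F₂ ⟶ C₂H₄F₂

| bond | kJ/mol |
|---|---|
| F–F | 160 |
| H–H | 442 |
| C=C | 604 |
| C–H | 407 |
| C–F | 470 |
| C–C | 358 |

Reaction B, by 408 kJ

Reaction A:
  Bonds broken (reactants):
    C–C: 2 × 358 = 716
    C–H: 8 × 407 = 3256
    C=C: 1 × 604 = 604
    H–H: 1 × 442 = 442
    Σ(broken) = 5018 kJ
  Bonds formed (products):
    C–C: 3 × 358 = 1074
    C–H: 10 × 407 = 4070
    Σ(formed) = 5144 kJ
  ΔH_A = 5018 − 5144 = −126 kJ
Reaction B:
  Bonds broken (reactants):
    C–H: 4 × 407 = 1628
    C=C: 1 × 604 = 604
    F–F: 1 × 160 = 160
    Σ(broken) = 2392 kJ
  Bonds formed (products):
    C–C: 1 × 358 = 358
    C–F: 2 × 470 = 940
    C–H: 4 × 407 = 1628
    Σ(formed) = 2926 kJ
  ΔH_B = 2392 − 2926 = −534 kJ
ΔH_A − ΔH_B = +408 kJ, so reaction B has the more negative ΔH; |ΔH_A − ΔH_B| = 408 kJ.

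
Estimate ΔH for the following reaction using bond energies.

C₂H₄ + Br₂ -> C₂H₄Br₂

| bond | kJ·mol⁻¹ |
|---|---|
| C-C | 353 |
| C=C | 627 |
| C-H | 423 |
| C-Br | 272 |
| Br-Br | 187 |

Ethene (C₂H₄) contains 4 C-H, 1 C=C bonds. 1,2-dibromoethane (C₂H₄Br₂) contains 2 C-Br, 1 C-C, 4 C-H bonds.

ΔH ≈ −83 kJ

Bonds broken (reactants):
  Br-Br: 1 × 187 = 187
  C-H: 4 × 423 = 1692
  C=C: 1 × 627 = 627
  Σ(broken) = 2506 kJ
Bonds formed (products):
  C-Br: 2 × 272 = 544
  C-C: 1 × 353 = 353
  C-H: 4 × 423 = 1692
  Σ(formed) = 2589 kJ
ΔH = Σ(broken) − Σ(formed) = 2506 − 2589 = −83 kJ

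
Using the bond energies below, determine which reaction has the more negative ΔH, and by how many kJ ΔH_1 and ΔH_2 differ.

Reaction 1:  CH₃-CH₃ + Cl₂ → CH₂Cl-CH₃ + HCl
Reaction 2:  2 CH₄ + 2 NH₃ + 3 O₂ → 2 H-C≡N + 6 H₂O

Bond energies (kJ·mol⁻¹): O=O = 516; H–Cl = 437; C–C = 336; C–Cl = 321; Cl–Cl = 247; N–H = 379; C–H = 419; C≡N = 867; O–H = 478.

Reaction 2, by 1042 kJ

Reaction 1:
  Bonds broken (reactants):
    C–C: 1 × 336 = 336
    C–H: 6 × 419 = 2514
    Cl–Cl: 1 × 247 = 247
    Σ(broken) = 3097 kJ
  Bonds formed (products):
    C–C: 1 × 336 = 336
    C–Cl: 1 × 321 = 321
    C–H: 5 × 419 = 2095
    H–Cl: 1 × 437 = 437
    Σ(formed) = 3189 kJ
  ΔH_1 = 3097 − 3189 = −92 kJ
Reaction 2:
  Bonds broken (reactants):
    C–H: 8 × 419 = 3352
    N–H: 6 × 379 = 2274
    O=O: 3 × 516 = 1548
    Σ(broken) = 7174 kJ
  Bonds formed (products):
    C≡N: 2 × 867 = 1734
    C–H: 2 × 419 = 838
    O–H: 12 × 478 = 5736
    Σ(formed) = 8308 kJ
  ΔH_2 = 7174 − 8308 = −1134 kJ
ΔH_1 − ΔH_2 = +1042 kJ, so reaction 2 has the more negative ΔH; |ΔH_1 − ΔH_2| = 1042 kJ.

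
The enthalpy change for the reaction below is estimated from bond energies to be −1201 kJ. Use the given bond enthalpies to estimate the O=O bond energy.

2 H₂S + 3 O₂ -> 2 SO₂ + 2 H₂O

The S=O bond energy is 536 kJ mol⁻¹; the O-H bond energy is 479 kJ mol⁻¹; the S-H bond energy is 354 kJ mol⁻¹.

D(O=O) ≈ 481 kJ/mol

Let D be the O=O bond energy.
Σ(broken) = 3×D + 4×354 = 1416 + 3D
Σ(formed) = 4×479 + 4×536 = 4060
ΔH = Σ(broken) − Σ(formed) = (1416 + 3D) − (4060) = −2644 + 3D
Setting this equal to −1201 kJ gives 3D = 1443, so D = 481 kJ/mol.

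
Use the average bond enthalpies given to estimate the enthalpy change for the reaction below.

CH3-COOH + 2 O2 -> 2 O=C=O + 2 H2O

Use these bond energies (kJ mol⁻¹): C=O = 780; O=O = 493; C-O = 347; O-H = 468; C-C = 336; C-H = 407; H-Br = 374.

ΔH ≈ −854 kJ

Bonds broken (reactants):
  C-C: 1 × 336 = 336
  C-H: 3 × 407 = 1221
  C-O: 1 × 347 = 347
  C=O: 1 × 780 = 780
  O-H: 1 × 468 = 468
  O=O: 2 × 493 = 986
  Σ(broken) = 4138 kJ
Bonds formed (products):
  C=O: 4 × 780 = 3120
  O-H: 4 × 468 = 1872
  Σ(formed) = 4992 kJ
ΔH = Σ(broken) − Σ(formed) = 4138 − 4992 = −854 kJ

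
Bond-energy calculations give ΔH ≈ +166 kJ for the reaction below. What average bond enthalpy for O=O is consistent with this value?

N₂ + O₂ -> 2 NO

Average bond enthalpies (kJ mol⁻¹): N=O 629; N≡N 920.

D(O=O) ≈ 504 kJ/mol

Let D be the O=O bond energy.
Σ(broken) = 1×920 + 1×D = 920 + D
Σ(formed) = 2×629 = 1258
ΔH = Σ(broken) − Σ(formed) = (920 + D) − (1258) = −338 + D
Setting this equal to +166 kJ gives D = 504 kJ/mol.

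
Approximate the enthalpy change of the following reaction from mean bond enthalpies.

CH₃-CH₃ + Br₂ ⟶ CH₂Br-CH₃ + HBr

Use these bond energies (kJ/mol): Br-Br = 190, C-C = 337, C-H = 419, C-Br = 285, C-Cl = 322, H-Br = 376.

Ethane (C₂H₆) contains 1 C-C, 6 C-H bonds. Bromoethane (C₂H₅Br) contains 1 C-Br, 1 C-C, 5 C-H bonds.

ΔH ≈ −52 kJ

Bonds broken (reactants):
  Br-Br: 1 × 190 = 190
  C-C: 1 × 337 = 337
  C-H: 6 × 419 = 2514
  Σ(broken) = 3041 kJ
Bonds formed (products):
  C-Br: 1 × 285 = 285
  C-C: 1 × 337 = 337
  C-H: 5 × 419 = 2095
  H-Br: 1 × 376 = 376
  Σ(formed) = 3093 kJ
ΔH = Σ(broken) − Σ(formed) = 3041 − 3093 = −52 kJ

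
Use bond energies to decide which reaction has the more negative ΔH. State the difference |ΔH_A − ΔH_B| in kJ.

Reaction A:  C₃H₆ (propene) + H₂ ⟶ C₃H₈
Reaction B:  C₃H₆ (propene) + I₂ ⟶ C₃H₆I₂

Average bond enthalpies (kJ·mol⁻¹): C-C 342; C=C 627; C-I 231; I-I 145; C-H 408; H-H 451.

Reaction A, by 48 kJ

Reaction A:
  Bonds broken (reactants):
    C-C: 1 × 342 = 342
    C-H: 6 × 408 = 2448
    C=C: 1 × 627 = 627
    H-H: 1 × 451 = 451
    Σ(broken) = 3868 kJ
  Bonds formed (products):
    C-C: 2 × 342 = 684
    C-H: 8 × 408 = 3264
    Σ(formed) = 3948 kJ
  ΔH_A = 3868 − 3948 = −80 kJ
Reaction B:
  Bonds broken (reactants):
    C-C: 1 × 342 = 342
    C-H: 6 × 408 = 2448
    C=C: 1 × 627 = 627
    I-I: 1 × 145 = 145
    Σ(broken) = 3562 kJ
  Bonds formed (products):
    C-C: 2 × 342 = 684
    C-H: 6 × 408 = 2448
    C-I: 2 × 231 = 462
    Σ(formed) = 3594 kJ
  ΔH_B = 3562 − 3594 = −32 kJ
ΔH_A − ΔH_B = −48 kJ, so reaction A has the more negative ΔH; |ΔH_A − ΔH_B| = 48 kJ.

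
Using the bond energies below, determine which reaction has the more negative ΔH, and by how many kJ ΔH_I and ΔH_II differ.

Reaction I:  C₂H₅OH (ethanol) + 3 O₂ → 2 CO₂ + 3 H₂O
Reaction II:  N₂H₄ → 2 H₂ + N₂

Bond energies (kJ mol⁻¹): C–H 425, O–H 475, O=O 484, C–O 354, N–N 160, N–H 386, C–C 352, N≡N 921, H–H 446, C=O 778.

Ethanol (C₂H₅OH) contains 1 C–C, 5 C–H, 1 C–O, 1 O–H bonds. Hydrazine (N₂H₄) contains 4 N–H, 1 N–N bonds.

Reaction I, by 1095 kJ

Reaction I:
  Bonds broken (reactants):
    C–C: 1 × 352 = 352
    C–H: 5 × 425 = 2125
    C–O: 1 × 354 = 354
    O–H: 1 × 475 = 475
    O=O: 3 × 484 = 1452
    Σ(broken) = 4758 kJ
  Bonds formed (products):
    C=O: 4 × 778 = 3112
    O–H: 6 × 475 = 2850
    Σ(formed) = 5962 kJ
  ΔH_I = 4758 − 5962 = −1204 kJ
Reaction II:
  Bonds broken (reactants):
    N–H: 4 × 386 = 1544
    N–N: 1 × 160 = 160
    Σ(broken) = 1704 kJ
  Bonds formed (products):
    H–H: 2 × 446 = 892
    N≡N: 1 × 921 = 921
    Σ(formed) = 1813 kJ
  ΔH_II = 1704 − 1813 = −109 kJ
ΔH_I − ΔH_II = −1095 kJ, so reaction I has the more negative ΔH; |ΔH_I − ΔH_II| = 1095 kJ.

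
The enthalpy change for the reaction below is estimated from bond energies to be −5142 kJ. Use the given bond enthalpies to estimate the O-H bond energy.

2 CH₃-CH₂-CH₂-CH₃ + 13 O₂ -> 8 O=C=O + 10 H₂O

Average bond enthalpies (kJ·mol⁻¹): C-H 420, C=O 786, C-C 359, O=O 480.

D(O-H) ≈ 468 kJ/mol

Let D be the O-H bond energy.
Σ(broken) = 6×359 + 20×420 + 13×480 = 16794
Σ(formed) = 16×786 + 20×D = 12576 + 20D
ΔH = Σ(broken) − Σ(formed) = (16794) − (12576 + 20D) = +4218 − 20D
Setting this equal to −5142 kJ gives 20D = 9360, so D = 468 kJ/mol.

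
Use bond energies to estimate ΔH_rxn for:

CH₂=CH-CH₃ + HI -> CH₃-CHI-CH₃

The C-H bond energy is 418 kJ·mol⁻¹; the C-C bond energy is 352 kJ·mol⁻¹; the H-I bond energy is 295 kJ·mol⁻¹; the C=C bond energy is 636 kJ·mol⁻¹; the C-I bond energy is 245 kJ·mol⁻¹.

ΔH ≈ −84 kJ

Bonds broken (reactants):
  C-C: 1 × 352 = 352
  C-H: 6 × 418 = 2508
  C=C: 1 × 636 = 636
  H-I: 1 × 295 = 295
  Σ(broken) = 3791 kJ
Bonds formed (products):
  C-C: 2 × 352 = 704
  C-H: 7 × 418 = 2926
  C-I: 1 × 245 = 245
  Σ(formed) = 3875 kJ
ΔH = Σ(broken) − Σ(formed) = 3791 − 3875 = −84 kJ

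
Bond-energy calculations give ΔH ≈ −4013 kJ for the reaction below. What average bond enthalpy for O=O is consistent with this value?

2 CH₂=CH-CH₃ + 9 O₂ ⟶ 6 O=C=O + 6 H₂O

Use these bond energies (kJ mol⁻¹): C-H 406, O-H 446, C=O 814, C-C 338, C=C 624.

Let D be the O=O bond energy.
Σ(broken) = 2×338 + 12×406 + 2×624 + 9×D = 6796 + 9D
Σ(formed) = 12×814 + 12×446 = 15120
ΔH = Σ(broken) − Σ(formed) = (6796 + 9D) − (15120) = −8324 + 9D
Setting this equal to −4013 kJ gives 9D = 4311, so D = 479 kJ/mol.

D(O=O) ≈ 479 kJ/mol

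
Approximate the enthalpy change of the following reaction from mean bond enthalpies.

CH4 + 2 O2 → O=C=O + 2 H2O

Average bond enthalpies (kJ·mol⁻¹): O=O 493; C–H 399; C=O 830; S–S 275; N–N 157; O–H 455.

Bonds broken (reactants):
  C–H: 4 × 399 = 1596
  O=O: 2 × 493 = 986
  Σ(broken) = 2582 kJ
Bonds formed (products):
  C=O: 2 × 830 = 1660
  O–H: 4 × 455 = 1820
  Σ(formed) = 3480 kJ
ΔH = Σ(broken) − Σ(formed) = 2582 − 3480 = −898 kJ

ΔH ≈ −898 kJ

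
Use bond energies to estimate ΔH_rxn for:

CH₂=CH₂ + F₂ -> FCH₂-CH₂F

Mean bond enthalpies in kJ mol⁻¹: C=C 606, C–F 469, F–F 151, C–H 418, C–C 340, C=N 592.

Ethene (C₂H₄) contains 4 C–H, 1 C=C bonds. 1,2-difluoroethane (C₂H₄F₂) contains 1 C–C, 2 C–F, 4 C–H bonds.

Bonds broken (reactants):
  C–H: 4 × 418 = 1672
  C=C: 1 × 606 = 606
  F–F: 1 × 151 = 151
  Σ(broken) = 2429 kJ
Bonds formed (products):
  C–C: 1 × 340 = 340
  C–F: 2 × 469 = 938
  C–H: 4 × 418 = 1672
  Σ(formed) = 2950 kJ
ΔH = Σ(broken) − Σ(formed) = 2429 − 2950 = −521 kJ

ΔH ≈ −521 kJ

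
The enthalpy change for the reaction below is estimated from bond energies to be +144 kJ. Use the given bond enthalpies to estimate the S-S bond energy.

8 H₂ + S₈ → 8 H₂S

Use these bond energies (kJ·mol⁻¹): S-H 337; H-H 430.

Let D be the S-S bond energy.
Σ(broken) = 8×430 + 8×D = 3440 + 8D
Σ(formed) = 16×337 = 5392
ΔH = Σ(broken) − Σ(formed) = (3440 + 8D) − (5392) = −1952 + 8D
Setting this equal to +144 kJ gives 8D = 2096, so D = 262 kJ/mol.

D(S-S) ≈ 262 kJ/mol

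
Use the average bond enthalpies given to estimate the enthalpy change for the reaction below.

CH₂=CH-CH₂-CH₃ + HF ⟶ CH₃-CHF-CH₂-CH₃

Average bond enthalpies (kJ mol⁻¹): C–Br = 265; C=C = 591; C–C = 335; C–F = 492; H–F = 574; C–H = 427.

ΔH ≈ −89 kJ

Bonds broken (reactants):
  C–C: 2 × 335 = 670
  C–H: 8 × 427 = 3416
  C=C: 1 × 591 = 591
  H–F: 1 × 574 = 574
  Σ(broken) = 5251 kJ
Bonds formed (products):
  C–C: 3 × 335 = 1005
  C–F: 1 × 492 = 492
  C–H: 9 × 427 = 3843
  Σ(formed) = 5340 kJ
ΔH = Σ(broken) − Σ(formed) = 5251 − 5340 = −89 kJ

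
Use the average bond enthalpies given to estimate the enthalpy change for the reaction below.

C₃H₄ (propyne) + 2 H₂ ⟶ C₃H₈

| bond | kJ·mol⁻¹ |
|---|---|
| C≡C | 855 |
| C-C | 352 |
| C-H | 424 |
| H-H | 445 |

ΔH ≈ −303 kJ

Bonds broken (reactants):
  C≡C: 1 × 855 = 855
  C-C: 1 × 352 = 352
  C-H: 4 × 424 = 1696
  H-H: 2 × 445 = 890
  Σ(broken) = 3793 kJ
Bonds formed (products):
  C-C: 2 × 352 = 704
  C-H: 8 × 424 = 3392
  Σ(formed) = 4096 kJ
ΔH = Σ(broken) − Σ(formed) = 3793 − 4096 = −303 kJ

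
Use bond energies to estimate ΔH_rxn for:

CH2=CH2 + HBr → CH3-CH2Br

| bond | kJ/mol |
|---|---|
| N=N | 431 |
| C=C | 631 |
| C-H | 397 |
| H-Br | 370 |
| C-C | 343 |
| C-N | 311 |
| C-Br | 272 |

ΔH ≈ −11 kJ

Bonds broken (reactants):
  C-H: 4 × 397 = 1588
  C=C: 1 × 631 = 631
  H-Br: 1 × 370 = 370
  Σ(broken) = 2589 kJ
Bonds formed (products):
  C-Br: 1 × 272 = 272
  C-C: 1 × 343 = 343
  C-H: 5 × 397 = 1985
  Σ(formed) = 2600 kJ
ΔH = Σ(broken) − Σ(formed) = 2589 − 2600 = −11 kJ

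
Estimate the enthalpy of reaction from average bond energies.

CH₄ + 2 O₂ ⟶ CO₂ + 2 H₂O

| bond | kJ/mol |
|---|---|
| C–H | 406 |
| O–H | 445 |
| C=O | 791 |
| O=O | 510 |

ΔH ≈ −718 kJ

Bonds broken (reactants):
  C–H: 4 × 406 = 1624
  O=O: 2 × 510 = 1020
  Σ(broken) = 2644 kJ
Bonds formed (products):
  C=O: 2 × 791 = 1582
  O–H: 4 × 445 = 1780
  Σ(formed) = 3362 kJ
ΔH = Σ(broken) − Σ(formed) = 2644 − 3362 = −718 kJ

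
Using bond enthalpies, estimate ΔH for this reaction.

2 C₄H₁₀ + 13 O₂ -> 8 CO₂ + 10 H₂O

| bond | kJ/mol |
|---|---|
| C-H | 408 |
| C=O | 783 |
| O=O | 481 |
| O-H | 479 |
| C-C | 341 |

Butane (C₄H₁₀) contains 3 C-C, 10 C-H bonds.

ΔH ≈ −5649 kJ

Bonds broken (reactants):
  C-C: 6 × 341 = 2046
  C-H: 20 × 408 = 8160
  O=O: 13 × 481 = 6253
  Σ(broken) = 16459 kJ
Bonds formed (products):
  C=O: 16 × 783 = 12528
  O-H: 20 × 479 = 9580
  Σ(formed) = 22108 kJ
ΔH = Σ(broken) − Σ(formed) = 16459 − 22108 = −5649 kJ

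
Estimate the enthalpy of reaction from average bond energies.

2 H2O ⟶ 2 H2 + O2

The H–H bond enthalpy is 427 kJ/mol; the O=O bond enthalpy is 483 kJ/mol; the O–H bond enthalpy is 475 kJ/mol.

Bonds broken (reactants):
  O–H: 4 × 475 = 1900
  Σ(broken) = 1900 kJ
Bonds formed (products):
  H–H: 2 × 427 = 854
  O=O: 1 × 483 = 483
  Σ(formed) = 1337 kJ
ΔH = Σ(broken) − Σ(formed) = 1900 − 1337 = +563 kJ

ΔH ≈ +563 kJ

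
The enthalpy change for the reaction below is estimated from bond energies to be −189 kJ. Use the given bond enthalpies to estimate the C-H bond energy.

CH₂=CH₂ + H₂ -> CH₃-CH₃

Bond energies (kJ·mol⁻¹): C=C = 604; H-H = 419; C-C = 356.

Let D be the C-H bond energy.
Σ(broken) = 4×D + 1×604 + 1×419 = 1023 + 4D
Σ(formed) = 1×356 + 6×D = 356 + 6D
ΔH = Σ(broken) − Σ(formed) = (1023 + 4D) − (356 + 6D) = +667 − 2D
Setting this equal to −189 kJ gives 2D = 856, so D = 428 kJ/mol.

D(C-H) ≈ 428 kJ/mol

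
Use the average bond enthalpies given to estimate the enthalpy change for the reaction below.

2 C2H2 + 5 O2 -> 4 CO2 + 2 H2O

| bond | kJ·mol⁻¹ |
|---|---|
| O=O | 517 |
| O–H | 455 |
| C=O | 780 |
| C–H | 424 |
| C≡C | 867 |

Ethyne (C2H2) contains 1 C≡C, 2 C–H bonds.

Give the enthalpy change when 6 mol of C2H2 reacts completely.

ΔH = −6135 kJ

Bonds broken (reactants):
  C≡C: 2 × 867 = 1734
  C–H: 4 × 424 = 1696
  O=O: 5 × 517 = 2585
  Σ(broken) = 6015 kJ
Bonds formed (products):
  C=O: 8 × 780 = 6240
  O–H: 4 × 455 = 1820
  Σ(formed) = 8060 kJ
ΔH = Σ(broken) − Σ(formed) = 6015 − 8060 = −2045 kJ
For 3× the reaction as written: 3 × (−2045) = −6135 kJ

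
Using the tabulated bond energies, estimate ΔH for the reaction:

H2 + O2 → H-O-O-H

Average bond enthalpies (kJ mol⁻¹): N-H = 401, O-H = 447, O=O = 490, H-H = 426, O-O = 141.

ΔH ≈ −119 kJ

Bonds broken (reactants):
  H-H: 1 × 426 = 426
  O=O: 1 × 490 = 490
  Σ(broken) = 916 kJ
Bonds formed (products):
  O-H: 2 × 447 = 894
  O-O: 1 × 141 = 141
  Σ(formed) = 1035 kJ
ΔH = Σ(broken) − Σ(formed) = 916 − 1035 = −119 kJ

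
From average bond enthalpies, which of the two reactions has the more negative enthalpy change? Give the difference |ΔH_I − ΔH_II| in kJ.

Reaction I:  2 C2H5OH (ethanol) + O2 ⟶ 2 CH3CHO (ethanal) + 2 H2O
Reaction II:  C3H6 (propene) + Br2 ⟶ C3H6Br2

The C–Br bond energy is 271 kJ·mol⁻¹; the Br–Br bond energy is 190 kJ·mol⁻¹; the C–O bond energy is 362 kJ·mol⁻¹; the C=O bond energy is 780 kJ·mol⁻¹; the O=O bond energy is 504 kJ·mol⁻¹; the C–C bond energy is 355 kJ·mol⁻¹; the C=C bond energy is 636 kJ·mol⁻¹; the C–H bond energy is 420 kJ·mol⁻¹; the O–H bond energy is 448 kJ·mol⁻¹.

Reaction I:
  Bonds broken (reactants):
    C–C: 2 × 355 = 710
    C–H: 10 × 420 = 4200
    C–O: 2 × 362 = 724
    O–H: 2 × 448 = 896
    O=O: 1 × 504 = 504
    Σ(broken) = 7034 kJ
  Bonds formed (products):
    C–C: 2 × 355 = 710
    C–H: 8 × 420 = 3360
    C=O: 2 × 780 = 1560
    O–H: 4 × 448 = 1792
    Σ(formed) = 7422 kJ
  ΔH_I = 7034 − 7422 = −388 kJ
Reaction II:
  Bonds broken (reactants):
    Br–Br: 1 × 190 = 190
    C–C: 1 × 355 = 355
    C–H: 6 × 420 = 2520
    C=C: 1 × 636 = 636
    Σ(broken) = 3701 kJ
  Bonds formed (products):
    C–Br: 2 × 271 = 542
    C–C: 2 × 355 = 710
    C–H: 6 × 420 = 2520
    Σ(formed) = 3772 kJ
  ΔH_II = 3701 − 3772 = −71 kJ
ΔH_I − ΔH_II = −317 kJ, so reaction I has the more negative ΔH; |ΔH_I − ΔH_II| = 317 kJ.

Reaction I, by 317 kJ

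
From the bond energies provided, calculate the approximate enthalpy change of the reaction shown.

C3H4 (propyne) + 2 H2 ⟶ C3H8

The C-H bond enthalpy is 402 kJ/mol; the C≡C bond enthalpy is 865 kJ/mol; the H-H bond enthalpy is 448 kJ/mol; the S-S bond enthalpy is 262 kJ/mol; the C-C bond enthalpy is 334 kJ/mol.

ΔH ≈ −181 kJ

Bonds broken (reactants):
  C≡C: 1 × 865 = 865
  C-C: 1 × 334 = 334
  C-H: 4 × 402 = 1608
  H-H: 2 × 448 = 896
  Σ(broken) = 3703 kJ
Bonds formed (products):
  C-C: 2 × 334 = 668
  C-H: 8 × 402 = 3216
  Σ(formed) = 3884 kJ
ΔH = Σ(broken) − Σ(formed) = 3703 − 3884 = −181 kJ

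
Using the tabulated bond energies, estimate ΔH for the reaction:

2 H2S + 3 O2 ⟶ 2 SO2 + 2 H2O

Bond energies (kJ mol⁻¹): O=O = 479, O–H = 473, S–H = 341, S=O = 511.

Bonds broken (reactants):
  O=O: 3 × 479 = 1437
  S–H: 4 × 341 = 1364
  Σ(broken) = 2801 kJ
Bonds formed (products):
  O–H: 4 × 473 = 1892
  S=O: 4 × 511 = 2044
  Σ(formed) = 3936 kJ
ΔH = Σ(broken) − Σ(formed) = 2801 − 3936 = −1135 kJ

ΔH ≈ −1135 kJ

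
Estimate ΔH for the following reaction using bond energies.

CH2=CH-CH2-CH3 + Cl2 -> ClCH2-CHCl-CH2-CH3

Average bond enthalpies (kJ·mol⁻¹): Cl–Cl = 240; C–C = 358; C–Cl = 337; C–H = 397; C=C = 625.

ΔH ≈ −167 kJ

Bonds broken (reactants):
  C–C: 2 × 358 = 716
  C–H: 8 × 397 = 3176
  C=C: 1 × 625 = 625
  Cl–Cl: 1 × 240 = 240
  Σ(broken) = 4757 kJ
Bonds formed (products):
  C–C: 3 × 358 = 1074
  C–Cl: 2 × 337 = 674
  C–H: 8 × 397 = 3176
  Σ(formed) = 4924 kJ
ΔH = Σ(broken) − Σ(formed) = 4757 − 4924 = −167 kJ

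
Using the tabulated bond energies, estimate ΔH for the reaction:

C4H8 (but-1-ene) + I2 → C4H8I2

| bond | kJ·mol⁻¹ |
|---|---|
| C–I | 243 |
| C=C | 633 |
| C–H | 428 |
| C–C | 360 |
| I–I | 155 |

Bonds broken (reactants):
  C–C: 2 × 360 = 720
  C–H: 8 × 428 = 3424
  C=C: 1 × 633 = 633
  I–I: 1 × 155 = 155
  Σ(broken) = 4932 kJ
Bonds formed (products):
  C–C: 3 × 360 = 1080
  C–H: 8 × 428 = 3424
  C–I: 2 × 243 = 486
  Σ(formed) = 4990 kJ
ΔH = Σ(broken) − Σ(formed) = 4932 − 4990 = −58 kJ

ΔH ≈ −58 kJ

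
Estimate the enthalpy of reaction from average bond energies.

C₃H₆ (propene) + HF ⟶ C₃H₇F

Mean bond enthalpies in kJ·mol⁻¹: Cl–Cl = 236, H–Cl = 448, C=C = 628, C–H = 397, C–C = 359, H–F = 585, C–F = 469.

ΔH ≈ −12 kJ

Bonds broken (reactants):
  C–C: 1 × 359 = 359
  C–H: 6 × 397 = 2382
  C=C: 1 × 628 = 628
  H–F: 1 × 585 = 585
  Σ(broken) = 3954 kJ
Bonds formed (products):
  C–C: 2 × 359 = 718
  C–F: 1 × 469 = 469
  C–H: 7 × 397 = 2779
  Σ(formed) = 3966 kJ
ΔH = Σ(broken) − Σ(formed) = 3954 − 3966 = −12 kJ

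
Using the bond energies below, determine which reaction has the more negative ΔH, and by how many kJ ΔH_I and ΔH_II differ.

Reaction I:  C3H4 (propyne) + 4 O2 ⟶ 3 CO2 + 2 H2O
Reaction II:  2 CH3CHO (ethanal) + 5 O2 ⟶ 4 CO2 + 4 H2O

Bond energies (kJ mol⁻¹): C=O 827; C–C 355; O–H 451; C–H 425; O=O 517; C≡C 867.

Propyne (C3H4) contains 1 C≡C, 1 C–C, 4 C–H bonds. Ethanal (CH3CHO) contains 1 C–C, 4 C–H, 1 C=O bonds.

Reaction II, by 99 kJ

Reaction I:
  Bonds broken (reactants):
    C≡C: 1 × 867 = 867
    C–C: 1 × 355 = 355
    C–H: 4 × 425 = 1700
    O=O: 4 × 517 = 2068
    Σ(broken) = 4990 kJ
  Bonds formed (products):
    C=O: 6 × 827 = 4962
    O–H: 4 × 451 = 1804
    Σ(formed) = 6766 kJ
  ΔH_I = 4990 − 6766 = −1776 kJ
Reaction II:
  Bonds broken (reactants):
    C–C: 2 × 355 = 710
    C–H: 8 × 425 = 3400
    C=O: 2 × 827 = 1654
    O=O: 5 × 517 = 2585
    Σ(broken) = 8349 kJ
  Bonds formed (products):
    C=O: 8 × 827 = 6616
    O–H: 8 × 451 = 3608
    Σ(formed) = 10224 kJ
  ΔH_II = 8349 − 10224 = −1875 kJ
ΔH_I − ΔH_II = +99 kJ, so reaction II has the more negative ΔH; |ΔH_I − ΔH_II| = 99 kJ.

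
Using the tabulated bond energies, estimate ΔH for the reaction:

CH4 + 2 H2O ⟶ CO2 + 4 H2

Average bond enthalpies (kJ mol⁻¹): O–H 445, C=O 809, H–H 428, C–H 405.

ΔH ≈ +70 kJ

Bonds broken (reactants):
  C–H: 4 × 405 = 1620
  O–H: 4 × 445 = 1780
  Σ(broken) = 3400 kJ
Bonds formed (products):
  C=O: 2 × 809 = 1618
  H–H: 4 × 428 = 1712
  Σ(formed) = 3330 kJ
ΔH = Σ(broken) − Σ(formed) = 3400 − 3330 = +70 kJ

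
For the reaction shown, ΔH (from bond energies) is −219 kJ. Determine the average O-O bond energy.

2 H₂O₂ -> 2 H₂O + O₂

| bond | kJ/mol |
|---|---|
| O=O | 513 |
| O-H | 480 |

Let D be the O-O bond energy.
Σ(broken) = 4×480 + 2×D = 1920 + 2D
Σ(formed) = 4×480 + 1×513 = 2433
ΔH = Σ(broken) − Σ(formed) = (1920 + 2D) − (2433) = −513 + 2D
Setting this equal to −219 kJ gives 2D = 294, so D = 147 kJ/mol.

D(O-O) ≈ 147 kJ/mol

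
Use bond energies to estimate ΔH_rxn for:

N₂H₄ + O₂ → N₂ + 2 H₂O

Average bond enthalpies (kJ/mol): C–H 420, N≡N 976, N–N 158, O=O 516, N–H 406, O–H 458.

Bonds broken (reactants):
  N–H: 4 × 406 = 1624
  N–N: 1 × 158 = 158
  O=O: 1 × 516 = 516
  Σ(broken) = 2298 kJ
Bonds formed (products):
  N≡N: 1 × 976 = 976
  O–H: 4 × 458 = 1832
  Σ(formed) = 2808 kJ
ΔH = Σ(broken) − Σ(formed) = 2298 − 2808 = −510 kJ

ΔH ≈ −510 kJ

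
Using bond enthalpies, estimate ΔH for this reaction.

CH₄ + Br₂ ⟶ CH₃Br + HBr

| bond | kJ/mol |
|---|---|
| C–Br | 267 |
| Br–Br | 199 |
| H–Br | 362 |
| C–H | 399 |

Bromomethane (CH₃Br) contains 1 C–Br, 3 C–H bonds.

ΔH ≈ −31 kJ

Bonds broken (reactants):
  Br–Br: 1 × 199 = 199
  C–H: 4 × 399 = 1596
  Σ(broken) = 1795 kJ
Bonds formed (products):
  C–Br: 1 × 267 = 267
  C–H: 3 × 399 = 1197
  H–Br: 1 × 362 = 362
  Σ(formed) = 1826 kJ
ΔH = Σ(broken) − Σ(formed) = 1795 − 1826 = −31 kJ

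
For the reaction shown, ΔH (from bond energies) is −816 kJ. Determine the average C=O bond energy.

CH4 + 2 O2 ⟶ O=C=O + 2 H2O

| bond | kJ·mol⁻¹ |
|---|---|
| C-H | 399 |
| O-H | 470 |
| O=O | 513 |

Let D be the C=O bond energy.
Σ(broken) = 4×399 + 2×513 = 2622
Σ(formed) = 2×D + 4×470 = 1880 + 2D
ΔH = Σ(broken) − Σ(formed) = (2622) − (1880 + 2D) = +742 − 2D
Setting this equal to −816 kJ gives 2D = 1558, so D = 779 kJ/mol.

D(C=O) ≈ 779 kJ/mol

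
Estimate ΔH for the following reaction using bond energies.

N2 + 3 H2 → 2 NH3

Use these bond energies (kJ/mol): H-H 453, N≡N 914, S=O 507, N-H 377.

ΔH ≈ +11 kJ

Bonds broken (reactants):
  H-H: 3 × 453 = 1359
  N≡N: 1 × 914 = 914
  Σ(broken) = 2273 kJ
Bonds formed (products):
  N-H: 6 × 377 = 2262
  Σ(formed) = 2262 kJ
ΔH = Σ(broken) − Σ(formed) = 2273 − 2262 = +11 kJ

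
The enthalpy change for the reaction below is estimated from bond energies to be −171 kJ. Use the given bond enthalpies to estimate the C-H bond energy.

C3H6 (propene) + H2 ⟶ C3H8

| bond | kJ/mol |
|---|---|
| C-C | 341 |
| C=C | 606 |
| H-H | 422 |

D(C-H) ≈ 429 kJ/mol

Let D be the C-H bond energy.
Σ(broken) = 1×341 + 6×D + 1×606 + 1×422 = 1369 + 6D
Σ(formed) = 2×341 + 8×D = 682 + 8D
ΔH = Σ(broken) − Σ(formed) = (1369 + 6D) − (682 + 8D) = +687 − 2D
Setting this equal to −171 kJ gives 2D = 858, so D = 429 kJ/mol.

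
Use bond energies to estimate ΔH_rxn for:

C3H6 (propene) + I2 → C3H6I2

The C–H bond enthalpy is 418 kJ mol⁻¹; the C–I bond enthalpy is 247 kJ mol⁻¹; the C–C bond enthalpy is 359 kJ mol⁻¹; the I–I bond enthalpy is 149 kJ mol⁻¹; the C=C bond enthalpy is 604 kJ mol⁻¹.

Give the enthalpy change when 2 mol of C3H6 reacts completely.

Bonds broken (reactants):
  C–C: 1 × 359 = 359
  C–H: 6 × 418 = 2508
  C=C: 1 × 604 = 604
  I–I: 1 × 149 = 149
  Σ(broken) = 3620 kJ
Bonds formed (products):
  C–C: 2 × 359 = 718
  C–H: 6 × 418 = 2508
  C–I: 2 × 247 = 494
  Σ(formed) = 3720 kJ
ΔH = Σ(broken) − Σ(formed) = 3620 − 3720 = −100 kJ
For 2× the reaction as written: 2 × (−100) = −200 kJ

ΔH = −200 kJ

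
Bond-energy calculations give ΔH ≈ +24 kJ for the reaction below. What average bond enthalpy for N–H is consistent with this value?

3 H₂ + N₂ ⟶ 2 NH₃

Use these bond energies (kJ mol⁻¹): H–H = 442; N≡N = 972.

Let D be the N–H bond energy.
Σ(broken) = 3×442 + 1×972 = 2298
Σ(formed) = 6×D = 6D
ΔH = Σ(broken) − Σ(formed) = (2298) − (6D) = +2298 − 6D
Setting this equal to +24 kJ gives 6D = 2274, so D = 379 kJ/mol.

D(N–H) ≈ 379 kJ/mol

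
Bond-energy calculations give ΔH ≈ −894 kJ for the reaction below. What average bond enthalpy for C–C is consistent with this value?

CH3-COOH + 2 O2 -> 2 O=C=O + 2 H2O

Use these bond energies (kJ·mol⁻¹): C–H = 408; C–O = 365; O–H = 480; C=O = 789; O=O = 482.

D(C–C) ≈ 360 kJ/mol

Let D be the C–C bond energy.
Σ(broken) = 1×D + 3×408 + 1×365 + 1×789 + 1×480 + 2×482 = 3822 + D
Σ(formed) = 4×789 + 4×480 = 5076
ΔH = Σ(broken) − Σ(formed) = (3822 + D) − (5076) = −1254 + D
Setting this equal to −894 kJ gives D = 360 kJ/mol.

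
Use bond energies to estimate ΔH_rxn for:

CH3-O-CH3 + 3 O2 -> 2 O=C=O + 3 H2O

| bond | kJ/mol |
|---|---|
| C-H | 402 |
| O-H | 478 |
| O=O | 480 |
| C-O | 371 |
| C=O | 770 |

Bonds broken (reactants):
  C-H: 6 × 402 = 2412
  C-O: 2 × 371 = 742
  O=O: 3 × 480 = 1440
  Σ(broken) = 4594 kJ
Bonds formed (products):
  C=O: 4 × 770 = 3080
  O-H: 6 × 478 = 2868
  Σ(formed) = 5948 kJ
ΔH = Σ(broken) − Σ(formed) = 4594 − 5948 = −1354 kJ

ΔH ≈ −1354 kJ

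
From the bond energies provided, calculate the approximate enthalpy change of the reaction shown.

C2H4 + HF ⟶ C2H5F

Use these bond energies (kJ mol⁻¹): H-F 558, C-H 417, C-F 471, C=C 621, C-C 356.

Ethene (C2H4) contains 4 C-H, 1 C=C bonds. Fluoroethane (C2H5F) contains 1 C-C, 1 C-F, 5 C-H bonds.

ΔH ≈ −65 kJ

Bonds broken (reactants):
  C-H: 4 × 417 = 1668
  C=C: 1 × 621 = 621
  H-F: 1 × 558 = 558
  Σ(broken) = 2847 kJ
Bonds formed (products):
  C-C: 1 × 356 = 356
  C-F: 1 × 471 = 471
  C-H: 5 × 417 = 2085
  Σ(formed) = 2912 kJ
ΔH = Σ(broken) − Σ(formed) = 2847 − 2912 = −65 kJ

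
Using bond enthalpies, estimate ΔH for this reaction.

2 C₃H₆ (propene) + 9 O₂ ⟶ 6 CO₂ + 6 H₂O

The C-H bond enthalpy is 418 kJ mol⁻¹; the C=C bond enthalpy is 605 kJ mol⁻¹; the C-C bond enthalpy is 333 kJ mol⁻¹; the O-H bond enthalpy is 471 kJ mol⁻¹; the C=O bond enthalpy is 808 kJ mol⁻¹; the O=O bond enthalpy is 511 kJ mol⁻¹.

Bonds broken (reactants):
  C-C: 2 × 333 = 666
  C-H: 12 × 418 = 5016
  C=C: 2 × 605 = 1210
  O=O: 9 × 511 = 4599
  Σ(broken) = 11491 kJ
Bonds formed (products):
  C=O: 12 × 808 = 9696
  O-H: 12 × 471 = 5652
  Σ(formed) = 15348 kJ
ΔH = Σ(broken) − Σ(formed) = 11491 − 15348 = −3857 kJ

ΔH ≈ −3857 kJ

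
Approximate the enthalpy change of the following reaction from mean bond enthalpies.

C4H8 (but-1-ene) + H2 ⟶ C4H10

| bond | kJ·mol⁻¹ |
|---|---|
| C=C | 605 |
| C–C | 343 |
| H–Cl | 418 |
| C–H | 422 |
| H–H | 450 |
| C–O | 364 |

ΔH ≈ −132 kJ

Bonds broken (reactants):
  C–C: 2 × 343 = 686
  C–H: 8 × 422 = 3376
  C=C: 1 × 605 = 605
  H–H: 1 × 450 = 450
  Σ(broken) = 5117 kJ
Bonds formed (products):
  C–C: 3 × 343 = 1029
  C–H: 10 × 422 = 4220
  Σ(formed) = 5249 kJ
ΔH = Σ(broken) − Σ(formed) = 5117 − 5249 = −132 kJ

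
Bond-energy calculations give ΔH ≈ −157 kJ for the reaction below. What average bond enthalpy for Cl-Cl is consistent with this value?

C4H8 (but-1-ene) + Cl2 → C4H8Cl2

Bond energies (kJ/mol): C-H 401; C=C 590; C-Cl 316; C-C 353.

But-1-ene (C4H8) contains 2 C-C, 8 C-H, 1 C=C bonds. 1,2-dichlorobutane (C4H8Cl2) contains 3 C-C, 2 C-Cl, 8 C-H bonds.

Let D be the Cl-Cl bond energy.
Σ(broken) = 2×353 + 8×401 + 1×590 + 1×D = 4504 + D
Σ(formed) = 3×353 + 2×316 + 8×401 = 4899
ΔH = Σ(broken) − Σ(formed) = (4504 + D) − (4899) = −395 + D
Setting this equal to −157 kJ gives D = 238 kJ/mol.

D(Cl-Cl) ≈ 238 kJ/mol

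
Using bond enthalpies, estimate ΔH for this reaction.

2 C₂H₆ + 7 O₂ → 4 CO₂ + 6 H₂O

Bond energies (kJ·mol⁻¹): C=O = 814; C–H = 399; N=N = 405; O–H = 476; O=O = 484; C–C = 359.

Bonds broken (reactants):
  C–C: 2 × 359 = 718
  C–H: 12 × 399 = 4788
  O=O: 7 × 484 = 3388
  Σ(broken) = 8894 kJ
Bonds formed (products):
  C=O: 8 × 814 = 6512
  O–H: 12 × 476 = 5712
  Σ(formed) = 12224 kJ
ΔH = Σ(broken) − Σ(formed) = 8894 − 12224 = −3330 kJ

ΔH ≈ −3330 kJ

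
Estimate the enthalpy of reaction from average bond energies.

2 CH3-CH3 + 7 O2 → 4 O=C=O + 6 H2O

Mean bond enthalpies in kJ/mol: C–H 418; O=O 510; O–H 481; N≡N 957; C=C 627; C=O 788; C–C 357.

ΔH ≈ −2776 kJ

Bonds broken (reactants):
  C–C: 2 × 357 = 714
  C–H: 12 × 418 = 5016
  O=O: 7 × 510 = 3570
  Σ(broken) = 9300 kJ
Bonds formed (products):
  C=O: 8 × 788 = 6304
  O–H: 12 × 481 = 5772
  Σ(formed) = 12076 kJ
ΔH = Σ(broken) − Σ(formed) = 9300 − 12076 = −2776 kJ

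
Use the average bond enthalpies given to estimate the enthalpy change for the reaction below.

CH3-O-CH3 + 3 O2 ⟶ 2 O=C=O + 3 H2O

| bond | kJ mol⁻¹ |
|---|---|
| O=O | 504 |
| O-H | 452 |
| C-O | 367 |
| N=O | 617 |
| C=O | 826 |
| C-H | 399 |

Bonds broken (reactants):
  C-H: 6 × 399 = 2394
  C-O: 2 × 367 = 734
  O=O: 3 × 504 = 1512
  Σ(broken) = 4640 kJ
Bonds formed (products):
  C=O: 4 × 826 = 3304
  O-H: 6 × 452 = 2712
  Σ(formed) = 6016 kJ
ΔH = Σ(broken) − Σ(formed) = 4640 − 6016 = −1376 kJ

ΔH ≈ −1376 kJ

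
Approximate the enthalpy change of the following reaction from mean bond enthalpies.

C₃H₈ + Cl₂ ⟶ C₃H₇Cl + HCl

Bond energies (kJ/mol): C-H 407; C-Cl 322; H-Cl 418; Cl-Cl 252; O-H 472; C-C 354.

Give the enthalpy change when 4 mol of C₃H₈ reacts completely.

ΔH = −324 kJ

Bonds broken (reactants):
  C-C: 2 × 354 = 708
  C-H: 8 × 407 = 3256
  Cl-Cl: 1 × 252 = 252
  Σ(broken) = 4216 kJ
Bonds formed (products):
  C-C: 2 × 354 = 708
  C-Cl: 1 × 322 = 322
  C-H: 7 × 407 = 2849
  H-Cl: 1 × 418 = 418
  Σ(formed) = 4297 kJ
ΔH = Σ(broken) − Σ(formed) = 4216 − 4297 = −81 kJ
For 4× the reaction as written: 4 × (−81) = −324 kJ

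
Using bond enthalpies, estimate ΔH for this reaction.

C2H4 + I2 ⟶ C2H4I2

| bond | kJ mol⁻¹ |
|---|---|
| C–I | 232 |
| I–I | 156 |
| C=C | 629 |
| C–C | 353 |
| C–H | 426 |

Bonds broken (reactants):
  C–H: 4 × 426 = 1704
  C=C: 1 × 629 = 629
  I–I: 1 × 156 = 156
  Σ(broken) = 2489 kJ
Bonds formed (products):
  C–C: 1 × 353 = 353
  C–H: 4 × 426 = 1704
  C–I: 2 × 232 = 464
  Σ(formed) = 2521 kJ
ΔH = Σ(broken) − Σ(formed) = 2489 − 2521 = −32 kJ

ΔH ≈ −32 kJ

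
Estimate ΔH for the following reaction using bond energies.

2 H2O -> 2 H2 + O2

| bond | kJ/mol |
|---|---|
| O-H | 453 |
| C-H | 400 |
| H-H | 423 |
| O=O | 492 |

ΔH ≈ +474 kJ

Bonds broken (reactants):
  O-H: 4 × 453 = 1812
  Σ(broken) = 1812 kJ
Bonds formed (products):
  H-H: 2 × 423 = 846
  O=O: 1 × 492 = 492
  Σ(formed) = 1338 kJ
ΔH = Σ(broken) − Σ(formed) = 1812 − 1338 = +474 kJ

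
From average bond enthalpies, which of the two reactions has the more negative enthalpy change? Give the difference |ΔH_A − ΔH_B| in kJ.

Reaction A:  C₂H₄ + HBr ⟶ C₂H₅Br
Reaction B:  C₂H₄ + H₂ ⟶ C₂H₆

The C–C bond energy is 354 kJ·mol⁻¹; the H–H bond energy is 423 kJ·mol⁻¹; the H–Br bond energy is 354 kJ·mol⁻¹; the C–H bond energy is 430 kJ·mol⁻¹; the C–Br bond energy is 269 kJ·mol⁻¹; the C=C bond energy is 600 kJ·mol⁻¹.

Reaction A:
  Bonds broken (reactants):
    C–H: 4 × 430 = 1720
    C=C: 1 × 600 = 600
    H–Br: 1 × 354 = 354
    Σ(broken) = 2674 kJ
  Bonds formed (products):
    C–Br: 1 × 269 = 269
    C–C: 1 × 354 = 354
    C–H: 5 × 430 = 2150
    Σ(formed) = 2773 kJ
  ΔH_A = 2674 − 2773 = −99 kJ
Reaction B:
  Bonds broken (reactants):
    C–H: 4 × 430 = 1720
    C=C: 1 × 600 = 600
    H–H: 1 × 423 = 423
    Σ(broken) = 2743 kJ
  Bonds formed (products):
    C–C: 1 × 354 = 354
    C–H: 6 × 430 = 2580
    Σ(formed) = 2934 kJ
  ΔH_B = 2743 − 2934 = −191 kJ
ΔH_A − ΔH_B = +92 kJ, so reaction B has the more negative ΔH; |ΔH_A − ΔH_B| = 92 kJ.

Reaction B, by 92 kJ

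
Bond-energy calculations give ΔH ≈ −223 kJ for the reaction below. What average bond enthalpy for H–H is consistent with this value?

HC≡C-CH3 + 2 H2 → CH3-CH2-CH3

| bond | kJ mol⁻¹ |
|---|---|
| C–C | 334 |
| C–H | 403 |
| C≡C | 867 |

Let D be the H–H bond energy.
Σ(broken) = 1×867 + 1×334 + 4×403 + 2×D = 2813 + 2D
Σ(formed) = 2×334 + 8×403 = 3892
ΔH = Σ(broken) − Σ(formed) = (2813 + 2D) − (3892) = −1079 + 2D
Setting this equal to −223 kJ gives 2D = 856, so D = 428 kJ/mol.

D(H–H) ≈ 428 kJ/mol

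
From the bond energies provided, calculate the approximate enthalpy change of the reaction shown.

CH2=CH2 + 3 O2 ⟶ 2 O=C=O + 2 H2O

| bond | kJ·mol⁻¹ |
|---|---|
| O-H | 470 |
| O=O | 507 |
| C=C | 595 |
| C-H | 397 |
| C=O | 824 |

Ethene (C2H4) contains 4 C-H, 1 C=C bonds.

ΔH ≈ −1472 kJ

Bonds broken (reactants):
  C-H: 4 × 397 = 1588
  C=C: 1 × 595 = 595
  O=O: 3 × 507 = 1521
  Σ(broken) = 3704 kJ
Bonds formed (products):
  C=O: 4 × 824 = 3296
  O-H: 4 × 470 = 1880
  Σ(formed) = 5176 kJ
ΔH = Σ(broken) − Σ(formed) = 3704 − 5176 = −1472 kJ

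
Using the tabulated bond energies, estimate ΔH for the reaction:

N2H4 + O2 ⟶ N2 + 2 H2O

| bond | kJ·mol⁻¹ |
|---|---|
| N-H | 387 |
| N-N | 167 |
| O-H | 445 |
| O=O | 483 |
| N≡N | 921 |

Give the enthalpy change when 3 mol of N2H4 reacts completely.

Bonds broken (reactants):
  N-H: 4 × 387 = 1548
  N-N: 1 × 167 = 167
  O=O: 1 × 483 = 483
  Σ(broken) = 2198 kJ
Bonds formed (products):
  N≡N: 1 × 921 = 921
  O-H: 4 × 445 = 1780
  Σ(formed) = 2701 kJ
ΔH = Σ(broken) − Σ(formed) = 2198 − 2701 = −503 kJ
For 3× the reaction as written: 3 × (−503) = −1509 kJ

ΔH = −1509 kJ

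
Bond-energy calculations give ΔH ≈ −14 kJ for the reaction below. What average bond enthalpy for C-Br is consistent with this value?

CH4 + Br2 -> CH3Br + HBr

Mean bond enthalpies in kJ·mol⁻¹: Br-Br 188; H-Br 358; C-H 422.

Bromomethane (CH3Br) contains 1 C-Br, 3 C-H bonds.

Let D be the C-Br bond energy.
Σ(broken) = 1×188 + 4×422 = 1876
Σ(formed) = 1×D + 3×422 + 1×358 = 1624 + D
ΔH = Σ(broken) − Σ(formed) = (1876) − (1624 + D) = +252 − D
Setting this equal to −14 kJ gives D = 266 kJ/mol.

D(C-Br) ≈ 266 kJ/mol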